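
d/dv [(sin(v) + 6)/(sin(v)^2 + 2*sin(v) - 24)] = -cos(v)/(sin(v) - 4)^2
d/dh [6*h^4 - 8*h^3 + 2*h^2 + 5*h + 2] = 24*h^3 - 24*h^2 + 4*h + 5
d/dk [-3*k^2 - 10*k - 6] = -6*k - 10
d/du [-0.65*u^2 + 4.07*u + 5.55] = 4.07 - 1.3*u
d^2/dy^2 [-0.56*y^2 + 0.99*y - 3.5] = -1.12000000000000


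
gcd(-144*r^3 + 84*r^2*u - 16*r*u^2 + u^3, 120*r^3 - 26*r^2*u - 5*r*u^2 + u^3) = 24*r^2 - 10*r*u + u^2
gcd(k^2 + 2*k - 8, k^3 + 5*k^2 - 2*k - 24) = k^2 + 2*k - 8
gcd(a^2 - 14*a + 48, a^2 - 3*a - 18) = a - 6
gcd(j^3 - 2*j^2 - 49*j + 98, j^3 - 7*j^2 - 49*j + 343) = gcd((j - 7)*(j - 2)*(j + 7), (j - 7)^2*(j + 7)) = j^2 - 49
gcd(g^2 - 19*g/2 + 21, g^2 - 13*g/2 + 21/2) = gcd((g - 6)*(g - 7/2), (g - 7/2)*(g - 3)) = g - 7/2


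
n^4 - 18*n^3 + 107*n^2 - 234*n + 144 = (n - 8)*(n - 6)*(n - 3)*(n - 1)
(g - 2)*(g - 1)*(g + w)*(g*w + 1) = g^4*w + g^3*w^2 - 3*g^3*w + g^3 - 3*g^2*w^2 + 3*g^2*w - 3*g^2 + 2*g*w^2 - 3*g*w + 2*g + 2*w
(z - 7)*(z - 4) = z^2 - 11*z + 28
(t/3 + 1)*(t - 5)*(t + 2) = t^3/3 - 19*t/3 - 10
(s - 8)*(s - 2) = s^2 - 10*s + 16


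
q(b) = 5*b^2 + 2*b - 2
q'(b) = 10*b + 2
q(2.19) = 26.36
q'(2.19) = 23.90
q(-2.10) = 15.85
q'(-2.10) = -19.00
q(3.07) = 51.26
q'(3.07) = 32.70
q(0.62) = 1.16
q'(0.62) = 8.20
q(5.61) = 166.58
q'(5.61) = 58.10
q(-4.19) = 77.40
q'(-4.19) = -39.90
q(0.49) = 0.18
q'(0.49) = 6.90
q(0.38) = -0.52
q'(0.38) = 5.80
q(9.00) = 421.00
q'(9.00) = 92.00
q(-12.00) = 694.00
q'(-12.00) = -118.00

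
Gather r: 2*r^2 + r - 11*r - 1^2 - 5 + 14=2*r^2 - 10*r + 8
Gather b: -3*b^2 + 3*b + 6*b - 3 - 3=-3*b^2 + 9*b - 6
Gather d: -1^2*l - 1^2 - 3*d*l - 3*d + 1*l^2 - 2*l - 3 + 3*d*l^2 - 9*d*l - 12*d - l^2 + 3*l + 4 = d*(3*l^2 - 12*l - 15)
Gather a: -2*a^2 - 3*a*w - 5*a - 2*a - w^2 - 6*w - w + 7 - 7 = -2*a^2 + a*(-3*w - 7) - w^2 - 7*w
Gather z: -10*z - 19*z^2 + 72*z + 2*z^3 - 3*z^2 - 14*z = 2*z^3 - 22*z^2 + 48*z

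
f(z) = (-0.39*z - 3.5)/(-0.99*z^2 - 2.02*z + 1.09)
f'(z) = (-0.39*z - 3.5)*(1.98*z + 2.02)/(-0.99*z^2 - 2.02*z + 1.09)^2 - 0.39/(-0.99*z^2 - 2.02*z + 1.09) = (0.3861*z^2 + 0.7878*z - (0.39*z + 3.5)*(1.98*z + 2.02) - 0.4251)/(0.99*z^2 + 2.02*z - 1.09)^2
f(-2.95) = 1.50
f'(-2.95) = 3.91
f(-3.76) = 0.38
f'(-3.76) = 0.46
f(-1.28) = -1.46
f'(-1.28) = 0.18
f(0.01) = -3.28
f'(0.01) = -6.61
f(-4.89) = 0.13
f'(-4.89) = 0.11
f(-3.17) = 0.92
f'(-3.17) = 1.76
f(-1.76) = -1.78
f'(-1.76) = 1.41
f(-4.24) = 0.23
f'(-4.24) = 0.23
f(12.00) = 0.05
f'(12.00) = -0.01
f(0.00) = -3.21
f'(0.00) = -6.31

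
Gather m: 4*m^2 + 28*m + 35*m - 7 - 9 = 4*m^2 + 63*m - 16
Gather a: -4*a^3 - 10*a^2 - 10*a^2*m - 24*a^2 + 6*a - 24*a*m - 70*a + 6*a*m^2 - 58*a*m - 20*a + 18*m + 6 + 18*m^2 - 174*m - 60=-4*a^3 + a^2*(-10*m - 34) + a*(6*m^2 - 82*m - 84) + 18*m^2 - 156*m - 54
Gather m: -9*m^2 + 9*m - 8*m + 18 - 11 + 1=-9*m^2 + m + 8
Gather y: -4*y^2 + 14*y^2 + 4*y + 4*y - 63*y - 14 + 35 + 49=10*y^2 - 55*y + 70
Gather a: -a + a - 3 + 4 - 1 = 0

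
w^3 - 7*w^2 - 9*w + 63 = (w - 7)*(w - 3)*(w + 3)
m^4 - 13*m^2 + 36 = (m - 3)*(m - 2)*(m + 2)*(m + 3)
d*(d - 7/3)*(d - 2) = d^3 - 13*d^2/3 + 14*d/3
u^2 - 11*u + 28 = (u - 7)*(u - 4)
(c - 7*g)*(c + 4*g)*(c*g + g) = c^3*g - 3*c^2*g^2 + c^2*g - 28*c*g^3 - 3*c*g^2 - 28*g^3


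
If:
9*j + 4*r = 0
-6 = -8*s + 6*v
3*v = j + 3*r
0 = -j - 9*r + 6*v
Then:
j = 0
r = 0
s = 3/4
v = 0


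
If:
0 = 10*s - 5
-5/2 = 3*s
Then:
No Solution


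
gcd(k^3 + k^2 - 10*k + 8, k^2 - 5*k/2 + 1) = k - 2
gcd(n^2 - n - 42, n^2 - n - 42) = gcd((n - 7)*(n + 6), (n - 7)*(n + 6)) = n^2 - n - 42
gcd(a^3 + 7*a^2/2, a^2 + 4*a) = a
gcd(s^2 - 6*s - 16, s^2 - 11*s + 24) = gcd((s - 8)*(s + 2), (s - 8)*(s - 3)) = s - 8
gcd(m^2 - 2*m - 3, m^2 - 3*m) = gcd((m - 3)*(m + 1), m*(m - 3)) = m - 3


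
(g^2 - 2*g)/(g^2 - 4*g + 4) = g/(g - 2)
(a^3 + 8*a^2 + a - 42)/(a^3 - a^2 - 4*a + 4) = (a^2 + 10*a + 21)/(a^2 + a - 2)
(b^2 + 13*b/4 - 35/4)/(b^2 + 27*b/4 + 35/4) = (4*b - 7)/(4*b + 7)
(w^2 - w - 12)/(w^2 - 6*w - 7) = (-w^2 + w + 12)/(-w^2 + 6*w + 7)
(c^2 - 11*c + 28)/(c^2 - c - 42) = (c - 4)/(c + 6)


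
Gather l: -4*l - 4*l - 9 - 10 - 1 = -8*l - 20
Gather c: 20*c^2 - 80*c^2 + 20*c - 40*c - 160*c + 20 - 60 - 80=-60*c^2 - 180*c - 120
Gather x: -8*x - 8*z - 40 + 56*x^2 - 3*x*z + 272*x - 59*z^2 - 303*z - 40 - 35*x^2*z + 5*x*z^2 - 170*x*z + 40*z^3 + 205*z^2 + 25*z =x^2*(56 - 35*z) + x*(5*z^2 - 173*z + 264) + 40*z^3 + 146*z^2 - 286*z - 80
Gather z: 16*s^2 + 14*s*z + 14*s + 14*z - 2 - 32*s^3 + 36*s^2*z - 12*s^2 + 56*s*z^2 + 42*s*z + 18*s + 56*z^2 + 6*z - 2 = -32*s^3 + 4*s^2 + 32*s + z^2*(56*s + 56) + z*(36*s^2 + 56*s + 20) - 4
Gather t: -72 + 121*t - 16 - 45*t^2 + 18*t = -45*t^2 + 139*t - 88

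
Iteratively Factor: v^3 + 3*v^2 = (v)*(v^2 + 3*v) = v*(v + 3)*(v)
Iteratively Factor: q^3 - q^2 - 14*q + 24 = (q + 4)*(q^2 - 5*q + 6) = (q - 2)*(q + 4)*(q - 3)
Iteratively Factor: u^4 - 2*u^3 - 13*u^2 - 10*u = (u + 2)*(u^3 - 4*u^2 - 5*u) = u*(u + 2)*(u^2 - 4*u - 5) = u*(u + 1)*(u + 2)*(u - 5)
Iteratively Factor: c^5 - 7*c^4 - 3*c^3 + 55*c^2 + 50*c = (c - 5)*(c^4 - 2*c^3 - 13*c^2 - 10*c) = (c - 5)*(c + 1)*(c^3 - 3*c^2 - 10*c) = c*(c - 5)*(c + 1)*(c^2 - 3*c - 10) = c*(c - 5)^2*(c + 1)*(c + 2)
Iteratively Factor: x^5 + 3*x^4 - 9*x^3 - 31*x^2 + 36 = (x - 3)*(x^4 + 6*x^3 + 9*x^2 - 4*x - 12) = (x - 3)*(x + 2)*(x^3 + 4*x^2 + x - 6) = (x - 3)*(x - 1)*(x + 2)*(x^2 + 5*x + 6) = (x - 3)*(x - 1)*(x + 2)*(x + 3)*(x + 2)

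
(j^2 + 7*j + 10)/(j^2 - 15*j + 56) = (j^2 + 7*j + 10)/(j^2 - 15*j + 56)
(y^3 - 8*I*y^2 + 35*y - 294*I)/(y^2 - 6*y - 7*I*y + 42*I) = (y^2 - I*y + 42)/(y - 6)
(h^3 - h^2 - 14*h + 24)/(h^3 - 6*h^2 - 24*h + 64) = (h - 3)/(h - 8)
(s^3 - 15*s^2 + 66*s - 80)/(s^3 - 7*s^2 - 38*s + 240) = (s - 2)/(s + 6)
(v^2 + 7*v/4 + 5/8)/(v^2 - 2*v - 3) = (8*v^2 + 14*v + 5)/(8*(v^2 - 2*v - 3))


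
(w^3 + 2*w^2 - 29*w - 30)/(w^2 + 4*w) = (w^3 + 2*w^2 - 29*w - 30)/(w*(w + 4))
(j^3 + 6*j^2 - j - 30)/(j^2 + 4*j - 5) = (j^2 + j - 6)/(j - 1)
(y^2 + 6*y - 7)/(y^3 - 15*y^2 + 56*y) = (y^2 + 6*y - 7)/(y*(y^2 - 15*y + 56))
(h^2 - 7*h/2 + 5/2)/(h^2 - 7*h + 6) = (h - 5/2)/(h - 6)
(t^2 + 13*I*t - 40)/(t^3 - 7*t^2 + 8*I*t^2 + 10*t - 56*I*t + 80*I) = (t + 5*I)/(t^2 - 7*t + 10)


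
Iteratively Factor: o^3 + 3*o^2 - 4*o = (o - 1)*(o^2 + 4*o) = o*(o - 1)*(o + 4)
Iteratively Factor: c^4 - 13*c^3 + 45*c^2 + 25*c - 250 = (c + 2)*(c^3 - 15*c^2 + 75*c - 125) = (c - 5)*(c + 2)*(c^2 - 10*c + 25) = (c - 5)^2*(c + 2)*(c - 5)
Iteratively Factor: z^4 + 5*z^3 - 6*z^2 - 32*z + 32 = (z - 2)*(z^3 + 7*z^2 + 8*z - 16) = (z - 2)*(z - 1)*(z^2 + 8*z + 16) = (z - 2)*(z - 1)*(z + 4)*(z + 4)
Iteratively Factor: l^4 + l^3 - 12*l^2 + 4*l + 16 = (l + 4)*(l^3 - 3*l^2 + 4) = (l - 2)*(l + 4)*(l^2 - l - 2) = (l - 2)^2*(l + 4)*(l + 1)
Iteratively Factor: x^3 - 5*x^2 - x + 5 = (x - 5)*(x^2 - 1) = (x - 5)*(x - 1)*(x + 1)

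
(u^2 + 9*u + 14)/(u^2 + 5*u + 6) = (u + 7)/(u + 3)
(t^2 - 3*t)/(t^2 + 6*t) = (t - 3)/(t + 6)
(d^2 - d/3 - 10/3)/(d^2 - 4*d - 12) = (-3*d^2 + d + 10)/(3*(-d^2 + 4*d + 12))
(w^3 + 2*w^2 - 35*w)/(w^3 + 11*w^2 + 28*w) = (w - 5)/(w + 4)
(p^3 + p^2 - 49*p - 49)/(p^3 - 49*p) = (p + 1)/p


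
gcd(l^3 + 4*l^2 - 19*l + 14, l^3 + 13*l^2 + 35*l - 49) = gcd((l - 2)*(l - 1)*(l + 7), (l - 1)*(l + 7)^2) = l^2 + 6*l - 7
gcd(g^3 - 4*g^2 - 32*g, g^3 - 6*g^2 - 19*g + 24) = g - 8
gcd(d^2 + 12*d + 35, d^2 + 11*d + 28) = d + 7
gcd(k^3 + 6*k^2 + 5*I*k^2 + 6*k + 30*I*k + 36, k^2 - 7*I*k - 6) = k - I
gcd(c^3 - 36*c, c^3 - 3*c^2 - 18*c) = c^2 - 6*c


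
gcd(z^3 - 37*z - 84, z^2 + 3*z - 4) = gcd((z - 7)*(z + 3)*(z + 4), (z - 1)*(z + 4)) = z + 4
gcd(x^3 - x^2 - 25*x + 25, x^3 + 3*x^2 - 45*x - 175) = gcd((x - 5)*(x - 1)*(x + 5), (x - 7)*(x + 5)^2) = x + 5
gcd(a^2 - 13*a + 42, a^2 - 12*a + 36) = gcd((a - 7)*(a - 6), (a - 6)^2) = a - 6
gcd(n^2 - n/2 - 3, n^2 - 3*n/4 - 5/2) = n - 2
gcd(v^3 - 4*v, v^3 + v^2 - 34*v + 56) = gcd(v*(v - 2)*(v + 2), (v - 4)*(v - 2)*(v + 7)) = v - 2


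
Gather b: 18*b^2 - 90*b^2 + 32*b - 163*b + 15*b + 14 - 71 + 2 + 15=-72*b^2 - 116*b - 40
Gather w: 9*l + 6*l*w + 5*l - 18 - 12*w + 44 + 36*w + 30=14*l + w*(6*l + 24) + 56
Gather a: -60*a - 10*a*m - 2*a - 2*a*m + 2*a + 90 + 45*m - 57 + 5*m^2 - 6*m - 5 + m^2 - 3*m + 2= a*(-12*m - 60) + 6*m^2 + 36*m + 30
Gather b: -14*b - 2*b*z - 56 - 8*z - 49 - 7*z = b*(-2*z - 14) - 15*z - 105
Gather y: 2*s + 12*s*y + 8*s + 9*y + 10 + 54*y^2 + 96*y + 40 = 10*s + 54*y^2 + y*(12*s + 105) + 50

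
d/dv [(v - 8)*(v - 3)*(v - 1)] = 3*v^2 - 24*v + 35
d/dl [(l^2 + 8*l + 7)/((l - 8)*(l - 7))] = (-23*l^2 + 98*l + 553)/(l^4 - 30*l^3 + 337*l^2 - 1680*l + 3136)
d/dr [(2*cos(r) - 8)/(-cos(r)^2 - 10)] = 2*(sin(r)^2 + 8*cos(r) + 9)*sin(r)/(cos(r)^2 + 10)^2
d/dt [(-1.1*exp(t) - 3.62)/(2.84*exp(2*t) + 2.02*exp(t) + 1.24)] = (3.124*exp(2*t) + 20.5616*exp(t) + 5.9484)*exp(t)/(8.0656*exp(4*t) + 11.4736*exp(3*t) + 11.1236*exp(2*t) + 5.0096*exp(t) + 1.5376)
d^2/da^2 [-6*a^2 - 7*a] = -12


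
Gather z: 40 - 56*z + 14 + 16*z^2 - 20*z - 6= 16*z^2 - 76*z + 48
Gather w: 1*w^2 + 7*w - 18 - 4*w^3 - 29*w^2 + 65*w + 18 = -4*w^3 - 28*w^2 + 72*w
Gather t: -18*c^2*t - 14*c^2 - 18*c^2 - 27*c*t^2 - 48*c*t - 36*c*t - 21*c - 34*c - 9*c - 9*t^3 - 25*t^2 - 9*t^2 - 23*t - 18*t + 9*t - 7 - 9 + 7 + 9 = -32*c^2 - 64*c - 9*t^3 + t^2*(-27*c - 34) + t*(-18*c^2 - 84*c - 32)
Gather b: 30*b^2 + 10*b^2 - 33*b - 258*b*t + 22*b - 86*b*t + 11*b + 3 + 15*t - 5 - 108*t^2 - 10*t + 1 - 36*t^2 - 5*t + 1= 40*b^2 - 344*b*t - 144*t^2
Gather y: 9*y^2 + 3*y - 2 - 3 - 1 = 9*y^2 + 3*y - 6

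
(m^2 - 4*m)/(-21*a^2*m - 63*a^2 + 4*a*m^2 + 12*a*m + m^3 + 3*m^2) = m*(m - 4)/(-21*a^2*m - 63*a^2 + 4*a*m^2 + 12*a*m + m^3 + 3*m^2)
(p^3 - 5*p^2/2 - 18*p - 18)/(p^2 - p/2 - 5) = (2*p^2 - 9*p - 18)/(2*p - 5)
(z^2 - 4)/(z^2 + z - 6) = (z + 2)/(z + 3)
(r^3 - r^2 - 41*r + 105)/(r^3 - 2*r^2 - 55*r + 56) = (r^2 - 8*r + 15)/(r^2 - 9*r + 8)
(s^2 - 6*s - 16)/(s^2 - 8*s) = (s + 2)/s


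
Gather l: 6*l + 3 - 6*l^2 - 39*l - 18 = -6*l^2 - 33*l - 15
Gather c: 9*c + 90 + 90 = 9*c + 180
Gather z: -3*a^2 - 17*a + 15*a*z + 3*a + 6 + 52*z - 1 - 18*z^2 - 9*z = -3*a^2 - 14*a - 18*z^2 + z*(15*a + 43) + 5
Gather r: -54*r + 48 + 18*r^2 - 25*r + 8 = 18*r^2 - 79*r + 56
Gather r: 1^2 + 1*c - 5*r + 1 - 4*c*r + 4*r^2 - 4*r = c + 4*r^2 + r*(-4*c - 9) + 2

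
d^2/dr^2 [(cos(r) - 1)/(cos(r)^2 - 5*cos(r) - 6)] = (9*sin(r)^4*cos(r) + sin(r)^4 + 71*sin(r)^2 + 145*cos(r)/4 + 57*cos(3*r)/4 - cos(5*r)/2 + 50)/(sin(r)^2 + 5*cos(r) + 5)^3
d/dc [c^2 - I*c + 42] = 2*c - I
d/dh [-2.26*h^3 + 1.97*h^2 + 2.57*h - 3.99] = -6.78*h^2 + 3.94*h + 2.57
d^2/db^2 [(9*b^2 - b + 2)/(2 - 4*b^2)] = (4*b^3 - 78*b^2 + 6*b - 13)/(8*b^6 - 12*b^4 + 6*b^2 - 1)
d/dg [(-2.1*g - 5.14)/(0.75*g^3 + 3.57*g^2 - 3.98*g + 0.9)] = (3.15*g^3 + 19.062*g^2 + 36.6996*g - 22.3472)/(0.5625*g^6 + 5.355*g^5 + 6.7749*g^4 - 27.0672*g^3 + 22.2664*g^2 - 7.164*g + 0.81)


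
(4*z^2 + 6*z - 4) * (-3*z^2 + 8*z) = -12*z^4 + 14*z^3 + 60*z^2 - 32*z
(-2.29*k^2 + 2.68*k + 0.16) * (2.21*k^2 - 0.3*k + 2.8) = -5.0609*k^4 + 6.6098*k^3 - 6.8624*k^2 + 7.456*k + 0.448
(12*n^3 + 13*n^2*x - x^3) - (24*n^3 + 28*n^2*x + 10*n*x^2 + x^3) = -12*n^3 - 15*n^2*x - 10*n*x^2 - 2*x^3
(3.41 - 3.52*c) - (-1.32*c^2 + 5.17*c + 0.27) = 1.32*c^2 - 8.69*c + 3.14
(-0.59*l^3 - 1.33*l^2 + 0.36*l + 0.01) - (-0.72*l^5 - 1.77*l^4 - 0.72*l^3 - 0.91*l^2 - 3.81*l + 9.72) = 0.72*l^5 + 1.77*l^4 + 0.13*l^3 - 0.42*l^2 + 4.17*l - 9.71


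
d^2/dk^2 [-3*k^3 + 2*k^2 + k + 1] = 4 - 18*k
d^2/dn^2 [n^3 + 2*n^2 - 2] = 6*n + 4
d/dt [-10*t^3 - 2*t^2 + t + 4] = -30*t^2 - 4*t + 1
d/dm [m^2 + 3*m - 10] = 2*m + 3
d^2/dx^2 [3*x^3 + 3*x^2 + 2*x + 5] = 18*x + 6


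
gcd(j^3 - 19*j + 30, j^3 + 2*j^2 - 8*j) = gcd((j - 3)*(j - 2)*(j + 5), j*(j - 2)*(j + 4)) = j - 2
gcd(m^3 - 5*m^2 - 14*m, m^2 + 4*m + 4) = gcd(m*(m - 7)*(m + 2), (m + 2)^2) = m + 2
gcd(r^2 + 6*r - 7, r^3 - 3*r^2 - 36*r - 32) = 1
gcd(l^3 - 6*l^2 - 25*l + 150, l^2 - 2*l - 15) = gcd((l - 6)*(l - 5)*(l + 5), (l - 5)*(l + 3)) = l - 5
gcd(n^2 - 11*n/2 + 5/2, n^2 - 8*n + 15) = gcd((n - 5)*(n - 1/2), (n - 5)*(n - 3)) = n - 5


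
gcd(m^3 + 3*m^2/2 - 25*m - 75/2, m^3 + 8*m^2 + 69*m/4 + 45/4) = m^2 + 13*m/2 + 15/2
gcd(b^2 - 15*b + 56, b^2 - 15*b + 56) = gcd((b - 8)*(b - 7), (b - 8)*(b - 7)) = b^2 - 15*b + 56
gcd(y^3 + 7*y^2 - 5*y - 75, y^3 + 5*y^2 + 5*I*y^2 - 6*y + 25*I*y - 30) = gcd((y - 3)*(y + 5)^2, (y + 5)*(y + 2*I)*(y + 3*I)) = y + 5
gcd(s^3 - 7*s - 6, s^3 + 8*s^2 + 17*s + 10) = s^2 + 3*s + 2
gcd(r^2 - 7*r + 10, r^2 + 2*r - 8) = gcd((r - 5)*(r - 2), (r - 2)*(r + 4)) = r - 2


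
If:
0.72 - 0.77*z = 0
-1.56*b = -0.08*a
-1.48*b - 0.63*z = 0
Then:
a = -7.76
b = -0.40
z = 0.94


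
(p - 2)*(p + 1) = p^2 - p - 2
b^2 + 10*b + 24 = (b + 4)*(b + 6)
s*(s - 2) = s^2 - 2*s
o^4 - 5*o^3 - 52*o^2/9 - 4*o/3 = o*(o - 6)*(o + 1/3)*(o + 2/3)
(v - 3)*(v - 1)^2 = v^3 - 5*v^2 + 7*v - 3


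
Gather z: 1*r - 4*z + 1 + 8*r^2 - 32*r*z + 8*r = 8*r^2 + 9*r + z*(-32*r - 4) + 1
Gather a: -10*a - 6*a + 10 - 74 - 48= -16*a - 112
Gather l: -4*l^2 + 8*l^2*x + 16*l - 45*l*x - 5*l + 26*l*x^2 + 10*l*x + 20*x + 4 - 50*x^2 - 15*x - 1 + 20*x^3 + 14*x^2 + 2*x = l^2*(8*x - 4) + l*(26*x^2 - 35*x + 11) + 20*x^3 - 36*x^2 + 7*x + 3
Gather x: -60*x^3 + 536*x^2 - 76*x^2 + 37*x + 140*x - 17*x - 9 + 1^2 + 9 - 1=-60*x^3 + 460*x^2 + 160*x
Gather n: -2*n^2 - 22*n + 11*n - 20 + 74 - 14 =-2*n^2 - 11*n + 40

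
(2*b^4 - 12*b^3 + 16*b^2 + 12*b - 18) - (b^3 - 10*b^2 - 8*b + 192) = 2*b^4 - 13*b^3 + 26*b^2 + 20*b - 210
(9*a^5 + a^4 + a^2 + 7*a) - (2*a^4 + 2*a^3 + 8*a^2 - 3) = 9*a^5 - a^4 - 2*a^3 - 7*a^2 + 7*a + 3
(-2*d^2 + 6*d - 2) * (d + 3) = -2*d^3 + 16*d - 6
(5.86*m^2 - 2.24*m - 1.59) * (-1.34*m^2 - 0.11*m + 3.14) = -7.8524*m^4 + 2.357*m^3 + 20.7774*m^2 - 6.8587*m - 4.9926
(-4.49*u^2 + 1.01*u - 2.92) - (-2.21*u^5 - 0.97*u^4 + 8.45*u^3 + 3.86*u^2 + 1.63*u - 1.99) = 2.21*u^5 + 0.97*u^4 - 8.45*u^3 - 8.35*u^2 - 0.62*u - 0.93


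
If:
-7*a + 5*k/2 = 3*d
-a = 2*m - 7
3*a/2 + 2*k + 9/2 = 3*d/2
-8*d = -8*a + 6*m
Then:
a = -171/667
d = -1986/667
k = -2862/667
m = 2420/667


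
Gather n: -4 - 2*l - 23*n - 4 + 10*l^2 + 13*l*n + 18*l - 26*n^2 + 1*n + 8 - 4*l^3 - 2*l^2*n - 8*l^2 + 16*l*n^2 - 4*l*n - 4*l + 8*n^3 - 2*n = -4*l^3 + 2*l^2 + 12*l + 8*n^3 + n^2*(16*l - 26) + n*(-2*l^2 + 9*l - 24)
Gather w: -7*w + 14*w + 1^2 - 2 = 7*w - 1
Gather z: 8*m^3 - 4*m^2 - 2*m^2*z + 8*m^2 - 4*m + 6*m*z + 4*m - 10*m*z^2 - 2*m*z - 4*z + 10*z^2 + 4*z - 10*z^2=8*m^3 + 4*m^2 - 10*m*z^2 + z*(-2*m^2 + 4*m)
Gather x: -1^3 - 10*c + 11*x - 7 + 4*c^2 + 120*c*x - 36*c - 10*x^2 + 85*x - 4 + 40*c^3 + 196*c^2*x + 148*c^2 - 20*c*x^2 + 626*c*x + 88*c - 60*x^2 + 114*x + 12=40*c^3 + 152*c^2 + 42*c + x^2*(-20*c - 70) + x*(196*c^2 + 746*c + 210)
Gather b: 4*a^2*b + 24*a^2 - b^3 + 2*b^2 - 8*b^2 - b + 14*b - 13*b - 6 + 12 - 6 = 4*a^2*b + 24*a^2 - b^3 - 6*b^2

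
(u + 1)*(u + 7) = u^2 + 8*u + 7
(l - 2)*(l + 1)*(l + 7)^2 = l^4 + 13*l^3 + 33*l^2 - 77*l - 98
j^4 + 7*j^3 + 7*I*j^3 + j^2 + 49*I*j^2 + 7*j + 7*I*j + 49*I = (j + 7)*(j - I)*(j + I)*(j + 7*I)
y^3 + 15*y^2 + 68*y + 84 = (y + 2)*(y + 6)*(y + 7)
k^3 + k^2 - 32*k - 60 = (k - 6)*(k + 2)*(k + 5)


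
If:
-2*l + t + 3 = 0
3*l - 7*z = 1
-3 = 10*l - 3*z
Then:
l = -24/61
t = -231/61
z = -19/61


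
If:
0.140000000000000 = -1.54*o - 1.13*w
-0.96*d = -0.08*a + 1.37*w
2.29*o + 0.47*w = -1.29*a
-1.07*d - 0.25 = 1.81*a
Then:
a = -1.89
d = 2.96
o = 1.51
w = -2.18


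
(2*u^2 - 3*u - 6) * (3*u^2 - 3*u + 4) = 6*u^4 - 15*u^3 - u^2 + 6*u - 24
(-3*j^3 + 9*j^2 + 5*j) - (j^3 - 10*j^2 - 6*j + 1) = -4*j^3 + 19*j^2 + 11*j - 1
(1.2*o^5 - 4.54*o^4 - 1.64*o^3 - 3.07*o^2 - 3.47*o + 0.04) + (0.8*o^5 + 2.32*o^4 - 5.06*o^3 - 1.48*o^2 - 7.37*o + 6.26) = 2.0*o^5 - 2.22*o^4 - 6.7*o^3 - 4.55*o^2 - 10.84*o + 6.3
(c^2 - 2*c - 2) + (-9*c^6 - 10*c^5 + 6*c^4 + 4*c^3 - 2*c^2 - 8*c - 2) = -9*c^6 - 10*c^5 + 6*c^4 + 4*c^3 - c^2 - 10*c - 4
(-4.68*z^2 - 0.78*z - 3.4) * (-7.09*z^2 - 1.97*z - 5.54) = 33.1812*z^4 + 14.7498*z^3 + 51.5698*z^2 + 11.0192*z + 18.836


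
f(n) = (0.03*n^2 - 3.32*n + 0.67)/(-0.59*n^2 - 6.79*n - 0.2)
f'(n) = (0.06*n - 3.32)/(-0.59*n^2 - 6.79*n - 0.2) + (1.18*n + 6.79)*(0.03*n^2 - 3.32*n + 0.67)/(-0.59*n^2 - 6.79*n - 0.2)^2 = (-2.1625*n^2 + 0.778600000000001*n + 5.2133)/(0.3481*n^4 + 8.0122*n^3 + 46.3401*n^2 + 2.716*n + 0.04)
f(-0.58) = 0.74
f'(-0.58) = 0.32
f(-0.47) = 0.78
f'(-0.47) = 0.53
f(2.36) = 0.36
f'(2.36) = -0.01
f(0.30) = 0.14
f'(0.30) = 1.00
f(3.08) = 0.35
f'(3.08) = -0.02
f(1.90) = 0.36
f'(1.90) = -0.00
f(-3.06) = 0.74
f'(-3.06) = -0.08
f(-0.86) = 0.68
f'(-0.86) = 0.11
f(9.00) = 0.25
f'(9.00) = -0.01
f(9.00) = 0.25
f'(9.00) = -0.01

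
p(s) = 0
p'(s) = 0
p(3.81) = 0.00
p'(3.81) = 0.00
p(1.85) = 0.00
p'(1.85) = 0.00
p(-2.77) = 0.00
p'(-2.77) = 0.00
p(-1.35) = 0.00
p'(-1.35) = 0.00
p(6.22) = 0.00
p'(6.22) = 0.00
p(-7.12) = 0.00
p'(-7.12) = 0.00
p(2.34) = 0.00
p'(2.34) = 0.00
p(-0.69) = 0.00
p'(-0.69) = 0.00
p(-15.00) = 0.00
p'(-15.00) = 0.00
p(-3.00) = 0.00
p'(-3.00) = 0.00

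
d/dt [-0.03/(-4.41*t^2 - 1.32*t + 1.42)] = (-0.2646*t - 0.0396)/(4.41*t^2 + 1.32*t - 1.42)^2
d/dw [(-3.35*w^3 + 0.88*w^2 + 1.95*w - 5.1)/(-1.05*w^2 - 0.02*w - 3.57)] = (3.5175*w^4 + 0.134*w^3 + 37.9084*w^2 - 16.9932*w - 7.0635)/(1.1025*w^4 + 0.042*w^3 + 7.4974*w^2 + 0.1428*w + 12.7449)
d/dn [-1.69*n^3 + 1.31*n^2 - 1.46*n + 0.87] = -5.07*n^2 + 2.62*n - 1.46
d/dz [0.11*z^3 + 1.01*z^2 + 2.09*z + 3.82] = 0.33*z^2 + 2.02*z + 2.09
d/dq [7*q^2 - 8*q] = 14*q - 8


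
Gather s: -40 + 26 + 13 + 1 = 0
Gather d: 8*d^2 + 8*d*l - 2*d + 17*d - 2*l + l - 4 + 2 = 8*d^2 + d*(8*l + 15) - l - 2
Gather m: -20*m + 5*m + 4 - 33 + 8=-15*m - 21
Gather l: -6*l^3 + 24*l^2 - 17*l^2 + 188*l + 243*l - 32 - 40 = -6*l^3 + 7*l^2 + 431*l - 72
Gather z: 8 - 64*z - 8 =-64*z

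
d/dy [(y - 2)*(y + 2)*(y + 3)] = 3*y^2 + 6*y - 4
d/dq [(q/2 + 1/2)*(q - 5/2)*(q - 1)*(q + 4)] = 2*q^3 + 9*q^2/4 - 11*q - 3/4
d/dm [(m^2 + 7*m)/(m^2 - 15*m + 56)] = 2*(-11*m^2 + 56*m + 196)/(m^4 - 30*m^3 + 337*m^2 - 1680*m + 3136)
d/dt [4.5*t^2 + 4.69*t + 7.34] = 9.0*t + 4.69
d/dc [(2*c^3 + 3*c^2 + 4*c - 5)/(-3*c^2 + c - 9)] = (-6*c^4 + 4*c^3 - 39*c^2 - 84*c - 31)/(9*c^4 - 6*c^3 + 55*c^2 - 18*c + 81)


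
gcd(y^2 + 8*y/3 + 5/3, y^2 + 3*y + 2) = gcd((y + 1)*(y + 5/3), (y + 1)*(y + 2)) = y + 1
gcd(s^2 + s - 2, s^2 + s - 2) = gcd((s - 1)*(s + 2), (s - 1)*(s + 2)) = s^2 + s - 2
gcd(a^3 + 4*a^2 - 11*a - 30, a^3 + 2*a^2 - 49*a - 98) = a + 2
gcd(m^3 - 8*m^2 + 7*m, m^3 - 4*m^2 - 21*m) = m^2 - 7*m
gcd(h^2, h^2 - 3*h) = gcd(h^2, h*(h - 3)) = h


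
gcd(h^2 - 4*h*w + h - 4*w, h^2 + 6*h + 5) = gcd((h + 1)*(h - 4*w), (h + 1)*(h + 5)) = h + 1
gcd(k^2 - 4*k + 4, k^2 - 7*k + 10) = k - 2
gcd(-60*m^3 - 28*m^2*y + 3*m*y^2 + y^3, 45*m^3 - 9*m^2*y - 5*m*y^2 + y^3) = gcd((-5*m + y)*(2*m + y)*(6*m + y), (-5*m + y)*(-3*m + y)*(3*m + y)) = -5*m + y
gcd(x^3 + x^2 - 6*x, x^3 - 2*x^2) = x^2 - 2*x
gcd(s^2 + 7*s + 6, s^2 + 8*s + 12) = s + 6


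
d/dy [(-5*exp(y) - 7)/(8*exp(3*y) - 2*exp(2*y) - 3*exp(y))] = (80*exp(3*y) + 158*exp(2*y) - 28*exp(y) - 21)*exp(-y)/(64*exp(4*y) - 32*exp(3*y) - 44*exp(2*y) + 12*exp(y) + 9)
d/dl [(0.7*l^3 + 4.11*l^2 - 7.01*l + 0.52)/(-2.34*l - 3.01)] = (-3.276*l^3 - 15.9384*l^2 - 24.7422*l + 22.3169)/(5.4756*l^2 + 14.0868*l + 9.0601)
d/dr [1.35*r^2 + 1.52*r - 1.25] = 2.7*r + 1.52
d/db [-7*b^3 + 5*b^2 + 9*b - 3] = -21*b^2 + 10*b + 9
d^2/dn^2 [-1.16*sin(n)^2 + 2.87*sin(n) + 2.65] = 4.64*sin(n)^2 - 2.87*sin(n) - 2.32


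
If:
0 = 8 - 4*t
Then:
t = 2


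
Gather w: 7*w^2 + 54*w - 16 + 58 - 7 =7*w^2 + 54*w + 35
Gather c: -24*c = -24*c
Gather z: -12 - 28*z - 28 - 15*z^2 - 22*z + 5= -15*z^2 - 50*z - 35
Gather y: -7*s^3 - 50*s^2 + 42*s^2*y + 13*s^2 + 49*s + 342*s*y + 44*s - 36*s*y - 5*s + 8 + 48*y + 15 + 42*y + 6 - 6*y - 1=-7*s^3 - 37*s^2 + 88*s + y*(42*s^2 + 306*s + 84) + 28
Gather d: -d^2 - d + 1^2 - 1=-d^2 - d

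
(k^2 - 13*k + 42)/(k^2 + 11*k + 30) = (k^2 - 13*k + 42)/(k^2 + 11*k + 30)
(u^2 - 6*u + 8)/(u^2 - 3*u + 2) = (u - 4)/(u - 1)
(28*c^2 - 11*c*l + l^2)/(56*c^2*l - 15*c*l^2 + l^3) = (4*c - l)/(l*(8*c - l))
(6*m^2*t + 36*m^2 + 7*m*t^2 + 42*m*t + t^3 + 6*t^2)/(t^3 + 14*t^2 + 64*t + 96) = (6*m^2 + 7*m*t + t^2)/(t^2 + 8*t + 16)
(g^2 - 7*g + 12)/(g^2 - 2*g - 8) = (g - 3)/(g + 2)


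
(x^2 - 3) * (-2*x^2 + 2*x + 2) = -2*x^4 + 2*x^3 + 8*x^2 - 6*x - 6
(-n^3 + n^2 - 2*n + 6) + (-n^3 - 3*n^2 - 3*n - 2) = -2*n^3 - 2*n^2 - 5*n + 4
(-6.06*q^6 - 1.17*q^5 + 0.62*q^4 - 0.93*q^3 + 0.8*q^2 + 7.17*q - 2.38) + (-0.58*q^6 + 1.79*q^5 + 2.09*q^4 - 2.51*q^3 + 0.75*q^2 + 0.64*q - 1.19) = -6.64*q^6 + 0.62*q^5 + 2.71*q^4 - 3.44*q^3 + 1.55*q^2 + 7.81*q - 3.57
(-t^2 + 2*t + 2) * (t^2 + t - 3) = -t^4 + t^3 + 7*t^2 - 4*t - 6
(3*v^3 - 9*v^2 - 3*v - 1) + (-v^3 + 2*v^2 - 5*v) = 2*v^3 - 7*v^2 - 8*v - 1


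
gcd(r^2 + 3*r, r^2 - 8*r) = r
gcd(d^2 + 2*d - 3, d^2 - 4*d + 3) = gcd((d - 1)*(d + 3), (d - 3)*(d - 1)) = d - 1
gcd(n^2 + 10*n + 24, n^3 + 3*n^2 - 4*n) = n + 4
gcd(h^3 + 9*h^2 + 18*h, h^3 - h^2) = h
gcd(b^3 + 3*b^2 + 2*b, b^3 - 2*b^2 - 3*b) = b^2 + b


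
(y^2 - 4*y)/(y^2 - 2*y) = (y - 4)/(y - 2)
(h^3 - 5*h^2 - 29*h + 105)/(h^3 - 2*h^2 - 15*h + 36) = (h^2 - 2*h - 35)/(h^2 + h - 12)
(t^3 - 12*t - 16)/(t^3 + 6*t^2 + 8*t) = (t^2 - 2*t - 8)/(t*(t + 4))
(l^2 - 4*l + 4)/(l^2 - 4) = (l - 2)/(l + 2)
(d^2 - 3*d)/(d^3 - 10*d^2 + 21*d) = 1/(d - 7)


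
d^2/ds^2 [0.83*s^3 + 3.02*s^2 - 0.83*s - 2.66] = 4.98*s + 6.04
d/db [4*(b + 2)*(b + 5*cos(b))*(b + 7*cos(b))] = -4*(b + 2)*(b + 5*cos(b))*(7*sin(b) - 1) - 4*(b + 2)*(b + 7*cos(b))*(5*sin(b) - 1) + 4*(b + 5*cos(b))*(b + 7*cos(b))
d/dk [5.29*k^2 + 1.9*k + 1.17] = 10.58*k + 1.9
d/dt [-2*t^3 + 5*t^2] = 2*t*(5 - 3*t)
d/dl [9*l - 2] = 9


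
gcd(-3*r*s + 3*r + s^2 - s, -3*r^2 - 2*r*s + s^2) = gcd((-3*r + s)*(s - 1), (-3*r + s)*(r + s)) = 3*r - s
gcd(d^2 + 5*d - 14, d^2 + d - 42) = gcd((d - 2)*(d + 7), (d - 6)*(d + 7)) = d + 7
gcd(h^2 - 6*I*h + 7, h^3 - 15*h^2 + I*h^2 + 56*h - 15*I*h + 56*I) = h + I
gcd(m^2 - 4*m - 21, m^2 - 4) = 1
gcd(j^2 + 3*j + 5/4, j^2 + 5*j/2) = j + 5/2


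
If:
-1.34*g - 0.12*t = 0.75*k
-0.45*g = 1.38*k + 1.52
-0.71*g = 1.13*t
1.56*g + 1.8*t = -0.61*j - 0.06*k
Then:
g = 0.81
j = -0.44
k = -1.37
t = -0.51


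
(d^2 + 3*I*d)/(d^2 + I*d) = (d + 3*I)/(d + I)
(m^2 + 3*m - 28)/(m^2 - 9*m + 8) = (m^2 + 3*m - 28)/(m^2 - 9*m + 8)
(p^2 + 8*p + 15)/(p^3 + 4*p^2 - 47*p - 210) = (p + 3)/(p^2 - p - 42)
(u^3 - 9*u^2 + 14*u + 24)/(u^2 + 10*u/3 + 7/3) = 3*(u^2 - 10*u + 24)/(3*u + 7)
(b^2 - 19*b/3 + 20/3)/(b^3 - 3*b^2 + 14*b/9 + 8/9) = 3*(b - 5)/(3*b^2 - 5*b - 2)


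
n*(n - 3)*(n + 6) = n^3 + 3*n^2 - 18*n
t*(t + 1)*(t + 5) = t^3 + 6*t^2 + 5*t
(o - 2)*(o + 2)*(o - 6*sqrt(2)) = o^3 - 6*sqrt(2)*o^2 - 4*o + 24*sqrt(2)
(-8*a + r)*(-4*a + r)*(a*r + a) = 32*a^3*r + 32*a^3 - 12*a^2*r^2 - 12*a^2*r + a*r^3 + a*r^2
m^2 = m^2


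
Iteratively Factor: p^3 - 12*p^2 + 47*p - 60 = (p - 5)*(p^2 - 7*p + 12) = (p - 5)*(p - 4)*(p - 3)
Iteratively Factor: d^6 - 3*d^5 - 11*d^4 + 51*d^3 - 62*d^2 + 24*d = (d - 1)*(d^5 - 2*d^4 - 13*d^3 + 38*d^2 - 24*d) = (d - 1)^2*(d^4 - d^3 - 14*d^2 + 24*d) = (d - 3)*(d - 1)^2*(d^3 + 2*d^2 - 8*d) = (d - 3)*(d - 1)^2*(d + 4)*(d^2 - 2*d) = d*(d - 3)*(d - 1)^2*(d + 4)*(d - 2)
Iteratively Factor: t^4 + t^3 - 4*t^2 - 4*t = (t + 1)*(t^3 - 4*t) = (t - 2)*(t + 1)*(t^2 + 2*t) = t*(t - 2)*(t + 1)*(t + 2)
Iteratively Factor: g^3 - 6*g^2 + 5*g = (g - 1)*(g^2 - 5*g) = g*(g - 1)*(g - 5)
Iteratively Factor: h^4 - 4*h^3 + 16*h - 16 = (h + 2)*(h^3 - 6*h^2 + 12*h - 8) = (h - 2)*(h + 2)*(h^2 - 4*h + 4) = (h - 2)^2*(h + 2)*(h - 2)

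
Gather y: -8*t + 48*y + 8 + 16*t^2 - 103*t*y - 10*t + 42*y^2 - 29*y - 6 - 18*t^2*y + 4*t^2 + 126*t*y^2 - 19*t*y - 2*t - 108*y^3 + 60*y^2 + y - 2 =20*t^2 - 20*t - 108*y^3 + y^2*(126*t + 102) + y*(-18*t^2 - 122*t + 20)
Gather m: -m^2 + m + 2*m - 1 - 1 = -m^2 + 3*m - 2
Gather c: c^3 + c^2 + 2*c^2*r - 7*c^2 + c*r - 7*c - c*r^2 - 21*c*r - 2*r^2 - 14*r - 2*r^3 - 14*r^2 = c^3 + c^2*(2*r - 6) + c*(-r^2 - 20*r - 7) - 2*r^3 - 16*r^2 - 14*r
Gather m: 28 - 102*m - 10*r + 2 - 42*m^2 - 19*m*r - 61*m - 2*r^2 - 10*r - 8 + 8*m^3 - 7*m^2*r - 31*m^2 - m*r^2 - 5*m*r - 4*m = 8*m^3 + m^2*(-7*r - 73) + m*(-r^2 - 24*r - 167) - 2*r^2 - 20*r + 22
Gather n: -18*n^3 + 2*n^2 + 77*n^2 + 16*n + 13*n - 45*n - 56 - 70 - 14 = -18*n^3 + 79*n^2 - 16*n - 140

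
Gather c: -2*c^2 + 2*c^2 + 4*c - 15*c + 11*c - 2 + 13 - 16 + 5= 0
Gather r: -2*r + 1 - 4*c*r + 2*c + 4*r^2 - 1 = 2*c + 4*r^2 + r*(-4*c - 2)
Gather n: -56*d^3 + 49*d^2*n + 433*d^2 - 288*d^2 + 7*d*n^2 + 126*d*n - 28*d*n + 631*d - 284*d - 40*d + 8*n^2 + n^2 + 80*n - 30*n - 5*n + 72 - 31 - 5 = -56*d^3 + 145*d^2 + 307*d + n^2*(7*d + 9) + n*(49*d^2 + 98*d + 45) + 36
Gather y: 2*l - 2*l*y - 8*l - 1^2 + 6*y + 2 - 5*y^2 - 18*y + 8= -6*l - 5*y^2 + y*(-2*l - 12) + 9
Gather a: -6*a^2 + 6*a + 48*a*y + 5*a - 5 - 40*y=-6*a^2 + a*(48*y + 11) - 40*y - 5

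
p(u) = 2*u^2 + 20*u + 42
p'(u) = 4*u + 20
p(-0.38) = 34.69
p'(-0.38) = 18.48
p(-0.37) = 34.87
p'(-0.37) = 18.52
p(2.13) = 93.67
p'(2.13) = 28.52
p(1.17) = 68.14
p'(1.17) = 24.68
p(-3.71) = -4.67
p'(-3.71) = 5.16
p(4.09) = 157.26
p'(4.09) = 36.36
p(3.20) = 126.48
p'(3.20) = 32.80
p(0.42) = 50.75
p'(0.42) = 21.68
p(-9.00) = 24.00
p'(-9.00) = -16.00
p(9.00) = 384.00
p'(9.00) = 56.00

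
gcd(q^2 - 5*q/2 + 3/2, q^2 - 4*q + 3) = q - 1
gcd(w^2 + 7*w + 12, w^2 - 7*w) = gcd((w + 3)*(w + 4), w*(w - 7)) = 1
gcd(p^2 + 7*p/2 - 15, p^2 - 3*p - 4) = 1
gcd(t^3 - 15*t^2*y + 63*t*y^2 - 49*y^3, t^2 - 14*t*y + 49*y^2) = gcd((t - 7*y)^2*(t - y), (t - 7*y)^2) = t^2 - 14*t*y + 49*y^2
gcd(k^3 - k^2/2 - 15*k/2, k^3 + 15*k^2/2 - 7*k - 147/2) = k - 3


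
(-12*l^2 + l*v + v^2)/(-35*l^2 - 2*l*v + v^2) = (12*l^2 - l*v - v^2)/(35*l^2 + 2*l*v - v^2)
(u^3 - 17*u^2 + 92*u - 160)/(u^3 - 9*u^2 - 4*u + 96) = (u - 5)/(u + 3)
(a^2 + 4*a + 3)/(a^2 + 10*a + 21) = (a + 1)/(a + 7)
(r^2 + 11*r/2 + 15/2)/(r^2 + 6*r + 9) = (r + 5/2)/(r + 3)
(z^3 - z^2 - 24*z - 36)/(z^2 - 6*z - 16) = (z^2 - 3*z - 18)/(z - 8)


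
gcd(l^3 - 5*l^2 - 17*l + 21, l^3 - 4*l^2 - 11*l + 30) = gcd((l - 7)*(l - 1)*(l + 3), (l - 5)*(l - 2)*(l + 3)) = l + 3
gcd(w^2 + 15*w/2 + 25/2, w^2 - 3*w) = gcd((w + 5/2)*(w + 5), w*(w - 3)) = 1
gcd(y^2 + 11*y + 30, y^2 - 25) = y + 5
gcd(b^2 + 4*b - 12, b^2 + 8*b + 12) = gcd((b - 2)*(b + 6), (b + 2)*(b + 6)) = b + 6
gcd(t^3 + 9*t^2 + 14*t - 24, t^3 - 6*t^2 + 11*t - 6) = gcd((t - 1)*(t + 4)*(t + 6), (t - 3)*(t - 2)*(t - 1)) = t - 1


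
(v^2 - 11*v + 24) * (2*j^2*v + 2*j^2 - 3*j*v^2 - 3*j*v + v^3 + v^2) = 2*j^2*v^3 - 20*j^2*v^2 + 26*j^2*v + 48*j^2 - 3*j*v^4 + 30*j*v^3 - 39*j*v^2 - 72*j*v + v^5 - 10*v^4 + 13*v^3 + 24*v^2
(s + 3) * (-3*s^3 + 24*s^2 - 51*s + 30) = -3*s^4 + 15*s^3 + 21*s^2 - 123*s + 90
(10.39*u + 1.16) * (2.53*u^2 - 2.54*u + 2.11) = 26.2867*u^3 - 23.4558*u^2 + 18.9765*u + 2.4476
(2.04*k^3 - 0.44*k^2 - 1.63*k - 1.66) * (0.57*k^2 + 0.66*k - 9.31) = 1.1628*k^5 + 1.0956*k^4 - 20.2119*k^3 + 2.0744*k^2 + 14.0797*k + 15.4546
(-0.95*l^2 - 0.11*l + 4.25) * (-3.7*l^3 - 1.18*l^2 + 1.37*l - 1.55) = 3.515*l^5 + 1.528*l^4 - 16.8967*l^3 - 3.6932*l^2 + 5.993*l - 6.5875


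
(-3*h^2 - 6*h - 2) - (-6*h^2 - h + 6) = 3*h^2 - 5*h - 8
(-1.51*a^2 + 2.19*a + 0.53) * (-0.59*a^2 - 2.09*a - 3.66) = 0.8909*a^4 + 1.8638*a^3 + 0.636800000000001*a^2 - 9.1231*a - 1.9398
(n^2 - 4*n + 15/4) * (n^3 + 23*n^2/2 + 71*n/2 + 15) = n^5 + 15*n^4/2 - 27*n^3/4 - 671*n^2/8 + 585*n/8 + 225/4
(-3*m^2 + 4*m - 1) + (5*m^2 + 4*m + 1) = 2*m^2 + 8*m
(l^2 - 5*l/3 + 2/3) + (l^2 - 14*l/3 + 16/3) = 2*l^2 - 19*l/3 + 6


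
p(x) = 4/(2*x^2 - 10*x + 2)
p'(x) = 4*(10 - 4*x)/(2*x^2 - 10*x + 2)^2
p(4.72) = -6.22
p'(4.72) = -85.86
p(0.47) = -1.77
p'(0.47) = 6.37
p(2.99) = -0.40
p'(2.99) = -0.08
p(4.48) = -1.50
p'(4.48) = -4.48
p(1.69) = -0.44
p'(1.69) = 0.15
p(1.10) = -0.61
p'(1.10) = 0.52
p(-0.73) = 0.39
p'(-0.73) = 0.48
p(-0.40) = 0.63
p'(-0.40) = 1.16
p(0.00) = 2.00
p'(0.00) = 10.00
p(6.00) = 0.29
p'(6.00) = -0.29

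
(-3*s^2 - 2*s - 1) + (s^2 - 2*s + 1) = -2*s^2 - 4*s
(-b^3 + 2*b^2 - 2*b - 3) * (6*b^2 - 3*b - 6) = -6*b^5 + 15*b^4 - 12*b^3 - 24*b^2 + 21*b + 18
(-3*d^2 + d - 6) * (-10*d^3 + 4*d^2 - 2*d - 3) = 30*d^5 - 22*d^4 + 70*d^3 - 17*d^2 + 9*d + 18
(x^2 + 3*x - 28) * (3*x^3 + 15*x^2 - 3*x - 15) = 3*x^5 + 24*x^4 - 42*x^3 - 444*x^2 + 39*x + 420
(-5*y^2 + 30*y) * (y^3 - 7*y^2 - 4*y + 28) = -5*y^5 + 65*y^4 - 190*y^3 - 260*y^2 + 840*y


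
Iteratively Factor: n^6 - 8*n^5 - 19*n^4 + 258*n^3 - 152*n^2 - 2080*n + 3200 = (n - 4)*(n^5 - 4*n^4 - 35*n^3 + 118*n^2 + 320*n - 800) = (n - 5)*(n - 4)*(n^4 + n^3 - 30*n^2 - 32*n + 160) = (n - 5)*(n - 4)*(n + 4)*(n^3 - 3*n^2 - 18*n + 40) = (n - 5)^2*(n - 4)*(n + 4)*(n^2 + 2*n - 8) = (n - 5)^2*(n - 4)*(n - 2)*(n + 4)*(n + 4)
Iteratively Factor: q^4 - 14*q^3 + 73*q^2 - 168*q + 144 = (q - 3)*(q^3 - 11*q^2 + 40*q - 48) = (q - 4)*(q - 3)*(q^2 - 7*q + 12) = (q - 4)^2*(q - 3)*(q - 3)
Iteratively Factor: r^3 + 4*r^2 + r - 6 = (r - 1)*(r^2 + 5*r + 6) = (r - 1)*(r + 2)*(r + 3)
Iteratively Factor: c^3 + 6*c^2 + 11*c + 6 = (c + 3)*(c^2 + 3*c + 2) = (c + 1)*(c + 3)*(c + 2)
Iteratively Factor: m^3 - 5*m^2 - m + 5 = (m - 5)*(m^2 - 1) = (m - 5)*(m + 1)*(m - 1)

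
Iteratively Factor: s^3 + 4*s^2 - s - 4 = (s + 1)*(s^2 + 3*s - 4) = (s - 1)*(s + 1)*(s + 4)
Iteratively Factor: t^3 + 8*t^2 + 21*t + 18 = (t + 3)*(t^2 + 5*t + 6) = (t + 2)*(t + 3)*(t + 3)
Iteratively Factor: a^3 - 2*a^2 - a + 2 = (a - 2)*(a^2 - 1) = (a - 2)*(a + 1)*(a - 1)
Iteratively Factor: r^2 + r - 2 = (r - 1)*(r + 2)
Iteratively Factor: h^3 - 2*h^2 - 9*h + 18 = (h - 2)*(h^2 - 9) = (h - 2)*(h + 3)*(h - 3)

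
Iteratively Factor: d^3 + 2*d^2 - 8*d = (d - 2)*(d^2 + 4*d) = (d - 2)*(d + 4)*(d)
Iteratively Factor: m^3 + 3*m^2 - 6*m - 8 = (m + 1)*(m^2 + 2*m - 8) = (m - 2)*(m + 1)*(m + 4)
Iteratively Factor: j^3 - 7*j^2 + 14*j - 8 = (j - 2)*(j^2 - 5*j + 4) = (j - 4)*(j - 2)*(j - 1)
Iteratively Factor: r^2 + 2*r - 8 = (r + 4)*(r - 2)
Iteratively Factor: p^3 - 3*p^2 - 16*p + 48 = (p + 4)*(p^2 - 7*p + 12) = (p - 4)*(p + 4)*(p - 3)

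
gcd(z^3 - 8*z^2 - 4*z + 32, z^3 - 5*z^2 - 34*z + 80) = z^2 - 10*z + 16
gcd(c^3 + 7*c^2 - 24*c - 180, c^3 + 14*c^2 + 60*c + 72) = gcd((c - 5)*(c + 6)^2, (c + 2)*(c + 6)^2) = c^2 + 12*c + 36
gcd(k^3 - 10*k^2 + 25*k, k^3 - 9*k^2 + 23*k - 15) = k - 5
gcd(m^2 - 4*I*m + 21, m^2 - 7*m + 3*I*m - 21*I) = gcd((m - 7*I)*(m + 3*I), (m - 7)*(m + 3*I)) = m + 3*I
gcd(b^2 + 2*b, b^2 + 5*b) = b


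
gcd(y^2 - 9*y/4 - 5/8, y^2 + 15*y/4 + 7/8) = y + 1/4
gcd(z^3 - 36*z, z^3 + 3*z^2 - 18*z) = z^2 + 6*z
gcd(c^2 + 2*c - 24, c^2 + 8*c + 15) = 1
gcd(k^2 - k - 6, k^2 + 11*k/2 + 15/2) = 1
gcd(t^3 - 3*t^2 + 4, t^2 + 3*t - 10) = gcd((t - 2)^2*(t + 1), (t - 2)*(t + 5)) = t - 2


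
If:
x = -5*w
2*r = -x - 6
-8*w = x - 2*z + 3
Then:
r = 5*z/3 - 11/2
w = 2*z/3 - 1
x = 5 - 10*z/3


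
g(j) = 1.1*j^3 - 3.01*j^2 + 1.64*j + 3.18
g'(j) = 3.3*j^2 - 6.02*j + 1.64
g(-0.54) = 1.24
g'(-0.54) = 5.85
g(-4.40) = -156.01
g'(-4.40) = 92.02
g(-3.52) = -87.86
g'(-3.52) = 63.72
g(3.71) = 24.01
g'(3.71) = 24.73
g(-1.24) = -5.58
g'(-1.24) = 14.18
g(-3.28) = -73.40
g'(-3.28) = 56.89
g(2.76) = 7.90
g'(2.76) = 10.16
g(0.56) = 3.35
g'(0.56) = -0.70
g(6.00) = 142.26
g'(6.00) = 84.32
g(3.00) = 10.71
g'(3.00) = 13.28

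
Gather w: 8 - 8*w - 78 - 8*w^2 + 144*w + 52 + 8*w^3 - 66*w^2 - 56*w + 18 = 8*w^3 - 74*w^2 + 80*w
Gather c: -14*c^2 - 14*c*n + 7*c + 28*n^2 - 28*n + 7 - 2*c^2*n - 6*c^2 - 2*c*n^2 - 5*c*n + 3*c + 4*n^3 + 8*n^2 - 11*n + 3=c^2*(-2*n - 20) + c*(-2*n^2 - 19*n + 10) + 4*n^3 + 36*n^2 - 39*n + 10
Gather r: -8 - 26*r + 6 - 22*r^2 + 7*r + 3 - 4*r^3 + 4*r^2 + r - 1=-4*r^3 - 18*r^2 - 18*r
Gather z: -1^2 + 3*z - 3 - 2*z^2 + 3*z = -2*z^2 + 6*z - 4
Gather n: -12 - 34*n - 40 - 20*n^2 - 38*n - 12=-20*n^2 - 72*n - 64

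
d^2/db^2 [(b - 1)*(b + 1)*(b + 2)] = 6*b + 4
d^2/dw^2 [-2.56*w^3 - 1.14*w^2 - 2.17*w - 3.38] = -15.36*w - 2.28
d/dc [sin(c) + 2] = cos(c)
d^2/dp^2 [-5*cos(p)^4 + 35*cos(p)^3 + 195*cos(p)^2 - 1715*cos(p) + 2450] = 80*sin(p)^4 + 680*sin(p)^2 + 6755*cos(p)/4 - 315*cos(3*p)/4 - 370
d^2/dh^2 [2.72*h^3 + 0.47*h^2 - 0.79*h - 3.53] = 16.32*h + 0.94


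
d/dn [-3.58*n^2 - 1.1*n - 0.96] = -7.16*n - 1.1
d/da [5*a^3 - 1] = 15*a^2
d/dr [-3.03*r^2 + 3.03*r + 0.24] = 3.03 - 6.06*r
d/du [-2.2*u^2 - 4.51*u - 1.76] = -4.4*u - 4.51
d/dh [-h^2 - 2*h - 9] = -2*h - 2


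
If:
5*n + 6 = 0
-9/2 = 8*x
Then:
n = -6/5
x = -9/16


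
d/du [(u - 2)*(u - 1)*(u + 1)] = 3*u^2 - 4*u - 1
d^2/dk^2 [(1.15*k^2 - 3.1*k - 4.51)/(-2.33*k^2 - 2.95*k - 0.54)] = (49.46823*k^3 + 155.587614*k^2 + 162.59439*k + 56.600306)/(12.649337*k^6 + 48.045765*k^5 + 69.625293*k^4 + 47.942515*k^3 + 16.136334*k^2 + 2.58066*k + 0.157464)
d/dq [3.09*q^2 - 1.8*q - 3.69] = 6.18*q - 1.8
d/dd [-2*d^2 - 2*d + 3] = -4*d - 2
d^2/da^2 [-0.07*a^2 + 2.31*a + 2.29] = -0.140000000000000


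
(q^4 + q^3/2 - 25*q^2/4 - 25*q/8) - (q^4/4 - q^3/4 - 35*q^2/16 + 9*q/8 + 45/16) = 3*q^4/4 + 3*q^3/4 - 65*q^2/16 - 17*q/4 - 45/16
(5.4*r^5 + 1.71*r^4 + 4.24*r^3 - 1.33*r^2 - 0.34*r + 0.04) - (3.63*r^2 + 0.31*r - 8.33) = 5.4*r^5 + 1.71*r^4 + 4.24*r^3 - 4.96*r^2 - 0.65*r + 8.37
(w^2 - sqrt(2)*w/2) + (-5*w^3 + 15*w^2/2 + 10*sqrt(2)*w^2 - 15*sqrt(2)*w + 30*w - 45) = -5*w^3 + 17*w^2/2 + 10*sqrt(2)*w^2 - 31*sqrt(2)*w/2 + 30*w - 45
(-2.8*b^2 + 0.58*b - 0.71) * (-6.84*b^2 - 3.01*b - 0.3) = 19.152*b^4 + 4.4608*b^3 + 3.9506*b^2 + 1.9631*b + 0.213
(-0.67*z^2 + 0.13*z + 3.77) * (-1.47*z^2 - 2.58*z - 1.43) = 0.9849*z^4 + 1.5375*z^3 - 4.9192*z^2 - 9.9125*z - 5.3911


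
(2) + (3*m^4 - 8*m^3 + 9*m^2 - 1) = 3*m^4 - 8*m^3 + 9*m^2 + 1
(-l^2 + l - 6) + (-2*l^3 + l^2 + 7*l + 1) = -2*l^3 + 8*l - 5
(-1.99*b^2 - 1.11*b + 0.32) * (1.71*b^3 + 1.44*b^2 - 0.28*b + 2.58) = -3.4029*b^5 - 4.7637*b^4 - 0.494*b^3 - 4.3626*b^2 - 2.9534*b + 0.8256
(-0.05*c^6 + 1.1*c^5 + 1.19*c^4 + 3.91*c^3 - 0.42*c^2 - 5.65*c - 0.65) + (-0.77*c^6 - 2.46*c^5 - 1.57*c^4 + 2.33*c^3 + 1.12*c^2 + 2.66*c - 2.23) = -0.82*c^6 - 1.36*c^5 - 0.38*c^4 + 6.24*c^3 + 0.7*c^2 - 2.99*c - 2.88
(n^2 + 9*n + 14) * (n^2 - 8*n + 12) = n^4 + n^3 - 46*n^2 - 4*n + 168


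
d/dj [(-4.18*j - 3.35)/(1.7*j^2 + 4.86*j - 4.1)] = (7.106*j^2 + 11.39*j + 33.419)/(2.89*j^4 + 16.524*j^3 + 9.6796*j^2 - 39.852*j + 16.81)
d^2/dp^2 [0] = 0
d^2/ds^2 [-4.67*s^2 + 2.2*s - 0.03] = -9.34000000000000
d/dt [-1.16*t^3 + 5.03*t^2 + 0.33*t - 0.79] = -3.48*t^2 + 10.06*t + 0.33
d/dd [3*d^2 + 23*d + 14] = 6*d + 23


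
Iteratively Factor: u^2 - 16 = (u - 4)*(u + 4)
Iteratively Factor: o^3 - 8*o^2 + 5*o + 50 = (o - 5)*(o^2 - 3*o - 10) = (o - 5)^2*(o + 2)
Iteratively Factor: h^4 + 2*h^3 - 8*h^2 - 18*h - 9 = (h + 1)*(h^3 + h^2 - 9*h - 9) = (h + 1)*(h + 3)*(h^2 - 2*h - 3) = (h + 1)^2*(h + 3)*(h - 3)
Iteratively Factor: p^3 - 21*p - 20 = (p - 5)*(p^2 + 5*p + 4) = (p - 5)*(p + 1)*(p + 4)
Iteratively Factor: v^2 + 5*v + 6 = (v + 2)*(v + 3)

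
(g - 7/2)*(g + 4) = g^2 + g/2 - 14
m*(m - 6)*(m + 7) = m^3 + m^2 - 42*m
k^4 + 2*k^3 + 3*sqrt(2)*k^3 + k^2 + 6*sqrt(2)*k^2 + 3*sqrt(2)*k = k*(k + 1)^2*(k + 3*sqrt(2))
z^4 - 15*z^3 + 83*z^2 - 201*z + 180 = (z - 5)*(z - 4)*(z - 3)^2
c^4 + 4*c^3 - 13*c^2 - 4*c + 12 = (c - 2)*(c - 1)*(c + 1)*(c + 6)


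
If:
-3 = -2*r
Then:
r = 3/2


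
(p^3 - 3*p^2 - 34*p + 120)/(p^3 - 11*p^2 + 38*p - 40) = (p + 6)/(p - 2)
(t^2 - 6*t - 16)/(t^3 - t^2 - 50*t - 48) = (t + 2)/(t^2 + 7*t + 6)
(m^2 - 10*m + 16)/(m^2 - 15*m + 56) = (m - 2)/(m - 7)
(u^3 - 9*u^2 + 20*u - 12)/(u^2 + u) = (u^3 - 9*u^2 + 20*u - 12)/(u*(u + 1))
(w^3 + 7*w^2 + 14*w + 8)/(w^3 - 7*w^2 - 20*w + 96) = (w^2 + 3*w + 2)/(w^2 - 11*w + 24)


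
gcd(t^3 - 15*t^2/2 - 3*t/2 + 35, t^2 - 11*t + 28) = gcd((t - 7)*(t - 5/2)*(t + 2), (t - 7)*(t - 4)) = t - 7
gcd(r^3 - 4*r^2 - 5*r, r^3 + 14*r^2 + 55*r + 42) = r + 1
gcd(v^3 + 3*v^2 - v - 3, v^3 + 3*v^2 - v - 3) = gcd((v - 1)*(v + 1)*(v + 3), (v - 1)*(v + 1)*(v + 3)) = v^3 + 3*v^2 - v - 3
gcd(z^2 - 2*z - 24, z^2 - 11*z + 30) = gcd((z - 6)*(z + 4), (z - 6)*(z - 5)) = z - 6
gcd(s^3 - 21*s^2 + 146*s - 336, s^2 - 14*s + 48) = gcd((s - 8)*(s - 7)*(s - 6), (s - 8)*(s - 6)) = s^2 - 14*s + 48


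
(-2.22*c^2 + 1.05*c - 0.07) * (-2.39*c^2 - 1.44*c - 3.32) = 5.3058*c^4 + 0.6873*c^3 + 6.0257*c^2 - 3.3852*c + 0.2324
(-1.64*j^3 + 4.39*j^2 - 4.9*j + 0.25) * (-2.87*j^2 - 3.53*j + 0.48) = 4.7068*j^5 - 6.8101*j^4 - 2.2209*j^3 + 18.6867*j^2 - 3.2345*j + 0.12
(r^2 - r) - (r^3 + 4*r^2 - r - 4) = -r^3 - 3*r^2 + 4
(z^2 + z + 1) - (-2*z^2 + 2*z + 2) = 3*z^2 - z - 1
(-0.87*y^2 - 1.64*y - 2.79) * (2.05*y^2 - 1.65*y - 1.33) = -1.7835*y^4 - 1.9265*y^3 - 1.8564*y^2 + 6.7847*y + 3.7107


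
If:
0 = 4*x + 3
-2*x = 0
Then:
No Solution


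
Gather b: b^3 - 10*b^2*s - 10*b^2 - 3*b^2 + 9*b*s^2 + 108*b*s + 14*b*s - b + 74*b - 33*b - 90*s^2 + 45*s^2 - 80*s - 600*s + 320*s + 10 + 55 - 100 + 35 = b^3 + b^2*(-10*s - 13) + b*(9*s^2 + 122*s + 40) - 45*s^2 - 360*s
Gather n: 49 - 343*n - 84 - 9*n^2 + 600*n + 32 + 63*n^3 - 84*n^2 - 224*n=63*n^3 - 93*n^2 + 33*n - 3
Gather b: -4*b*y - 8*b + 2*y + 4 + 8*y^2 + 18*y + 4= b*(-4*y - 8) + 8*y^2 + 20*y + 8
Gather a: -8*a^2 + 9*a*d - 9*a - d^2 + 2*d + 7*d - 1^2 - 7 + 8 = -8*a^2 + a*(9*d - 9) - d^2 + 9*d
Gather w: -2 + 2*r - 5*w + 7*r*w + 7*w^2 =2*r + 7*w^2 + w*(7*r - 5) - 2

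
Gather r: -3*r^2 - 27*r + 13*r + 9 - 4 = -3*r^2 - 14*r + 5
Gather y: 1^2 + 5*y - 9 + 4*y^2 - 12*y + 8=4*y^2 - 7*y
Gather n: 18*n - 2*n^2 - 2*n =-2*n^2 + 16*n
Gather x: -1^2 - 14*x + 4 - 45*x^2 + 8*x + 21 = -45*x^2 - 6*x + 24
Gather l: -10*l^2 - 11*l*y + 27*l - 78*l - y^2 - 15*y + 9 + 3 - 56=-10*l^2 + l*(-11*y - 51) - y^2 - 15*y - 44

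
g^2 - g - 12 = (g - 4)*(g + 3)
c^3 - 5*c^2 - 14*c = c*(c - 7)*(c + 2)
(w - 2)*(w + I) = w^2 - 2*w + I*w - 2*I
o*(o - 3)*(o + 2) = o^3 - o^2 - 6*o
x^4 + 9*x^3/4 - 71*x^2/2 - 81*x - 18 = (x - 6)*(x + 1/4)*(x + 2)*(x + 6)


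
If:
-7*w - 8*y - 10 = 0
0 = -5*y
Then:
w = -10/7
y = 0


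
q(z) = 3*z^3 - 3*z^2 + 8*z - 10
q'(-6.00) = 368.00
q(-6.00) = -814.00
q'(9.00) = 683.00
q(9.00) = 2006.00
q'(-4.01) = 176.78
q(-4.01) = -283.76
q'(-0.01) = 8.06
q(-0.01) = -10.08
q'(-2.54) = 81.30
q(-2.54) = -98.84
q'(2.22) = 39.04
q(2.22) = 25.80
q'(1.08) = 12.02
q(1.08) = -1.08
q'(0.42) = 7.07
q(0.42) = -6.95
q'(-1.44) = 35.30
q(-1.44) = -36.70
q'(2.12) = 35.73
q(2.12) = 22.06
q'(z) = 9*z^2 - 6*z + 8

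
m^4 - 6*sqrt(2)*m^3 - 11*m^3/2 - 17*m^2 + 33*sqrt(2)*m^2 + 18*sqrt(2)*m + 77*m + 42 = (m - 6)*(m - 7*sqrt(2))*(sqrt(2)*m/2 + 1)*(sqrt(2)*m + sqrt(2)/2)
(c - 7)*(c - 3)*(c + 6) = c^3 - 4*c^2 - 39*c + 126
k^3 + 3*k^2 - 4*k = k*(k - 1)*(k + 4)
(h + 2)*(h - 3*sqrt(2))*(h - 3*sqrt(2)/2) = h^3 - 9*sqrt(2)*h^2/2 + 2*h^2 - 9*sqrt(2)*h + 9*h + 18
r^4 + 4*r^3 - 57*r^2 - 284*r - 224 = (r - 8)*(r + 1)*(r + 4)*(r + 7)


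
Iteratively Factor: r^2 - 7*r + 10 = (r - 2)*(r - 5)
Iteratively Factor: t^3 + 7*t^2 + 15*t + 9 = (t + 3)*(t^2 + 4*t + 3) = (t + 3)^2*(t + 1)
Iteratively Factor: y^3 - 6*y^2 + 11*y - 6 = (y - 3)*(y^2 - 3*y + 2) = (y - 3)*(y - 2)*(y - 1)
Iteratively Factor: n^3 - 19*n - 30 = (n - 5)*(n^2 + 5*n + 6) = (n - 5)*(n + 3)*(n + 2)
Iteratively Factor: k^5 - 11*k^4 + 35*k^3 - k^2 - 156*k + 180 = (k - 5)*(k^4 - 6*k^3 + 5*k^2 + 24*k - 36) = (k - 5)*(k - 2)*(k^3 - 4*k^2 - 3*k + 18) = (k - 5)*(k - 2)*(k + 2)*(k^2 - 6*k + 9) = (k - 5)*(k - 3)*(k - 2)*(k + 2)*(k - 3)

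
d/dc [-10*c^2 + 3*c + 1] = 3 - 20*c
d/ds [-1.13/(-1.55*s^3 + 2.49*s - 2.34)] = (2.8137 - 5.2545*s^2)/(1.55*s^3 - 2.49*s + 2.34)^2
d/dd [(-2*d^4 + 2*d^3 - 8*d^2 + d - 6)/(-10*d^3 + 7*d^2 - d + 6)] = d*(20*d^5 - 28*d^4 - 60*d^3 - 32*d^2 - 143*d - 12)/(100*d^6 - 140*d^5 + 69*d^4 - 134*d^3 + 85*d^2 - 12*d + 36)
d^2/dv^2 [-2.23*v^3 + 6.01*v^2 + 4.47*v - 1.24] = 12.02 - 13.38*v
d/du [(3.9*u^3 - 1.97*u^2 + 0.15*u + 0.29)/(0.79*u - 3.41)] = (6.162*u^3 - 41.4533*u^2 + 13.4354*u - 0.7406)/(0.6241*u^2 - 5.3878*u + 11.6281)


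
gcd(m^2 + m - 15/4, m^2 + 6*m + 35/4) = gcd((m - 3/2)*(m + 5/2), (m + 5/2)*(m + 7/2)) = m + 5/2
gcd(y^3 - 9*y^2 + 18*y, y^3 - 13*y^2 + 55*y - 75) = y - 3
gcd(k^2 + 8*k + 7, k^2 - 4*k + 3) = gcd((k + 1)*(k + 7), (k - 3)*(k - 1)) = 1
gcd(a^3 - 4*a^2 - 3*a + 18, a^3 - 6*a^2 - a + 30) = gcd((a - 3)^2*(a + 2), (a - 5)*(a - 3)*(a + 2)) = a^2 - a - 6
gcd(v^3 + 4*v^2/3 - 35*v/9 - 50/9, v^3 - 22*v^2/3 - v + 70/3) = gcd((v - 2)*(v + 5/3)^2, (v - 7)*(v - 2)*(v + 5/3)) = v^2 - v/3 - 10/3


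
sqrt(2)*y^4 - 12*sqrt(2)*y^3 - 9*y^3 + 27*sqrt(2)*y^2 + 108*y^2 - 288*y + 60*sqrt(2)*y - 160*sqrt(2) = (y - 8)*(y - 4)*(y - 5*sqrt(2))*(sqrt(2)*y + 1)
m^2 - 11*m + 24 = (m - 8)*(m - 3)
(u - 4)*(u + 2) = u^2 - 2*u - 8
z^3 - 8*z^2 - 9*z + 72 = (z - 8)*(z - 3)*(z + 3)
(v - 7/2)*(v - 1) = v^2 - 9*v/2 + 7/2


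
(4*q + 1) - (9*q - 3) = 4 - 5*q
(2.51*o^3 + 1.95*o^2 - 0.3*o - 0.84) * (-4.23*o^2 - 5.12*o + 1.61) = -10.6173*o^5 - 21.0997*o^4 - 4.6739*o^3 + 8.2287*o^2 + 3.8178*o - 1.3524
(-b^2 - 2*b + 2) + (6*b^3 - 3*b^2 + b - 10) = 6*b^3 - 4*b^2 - b - 8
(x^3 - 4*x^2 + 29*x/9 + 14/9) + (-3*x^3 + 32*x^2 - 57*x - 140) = -2*x^3 + 28*x^2 - 484*x/9 - 1246/9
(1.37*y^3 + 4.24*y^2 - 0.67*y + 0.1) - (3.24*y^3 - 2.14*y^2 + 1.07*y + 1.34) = -1.87*y^3 + 6.38*y^2 - 1.74*y - 1.24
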